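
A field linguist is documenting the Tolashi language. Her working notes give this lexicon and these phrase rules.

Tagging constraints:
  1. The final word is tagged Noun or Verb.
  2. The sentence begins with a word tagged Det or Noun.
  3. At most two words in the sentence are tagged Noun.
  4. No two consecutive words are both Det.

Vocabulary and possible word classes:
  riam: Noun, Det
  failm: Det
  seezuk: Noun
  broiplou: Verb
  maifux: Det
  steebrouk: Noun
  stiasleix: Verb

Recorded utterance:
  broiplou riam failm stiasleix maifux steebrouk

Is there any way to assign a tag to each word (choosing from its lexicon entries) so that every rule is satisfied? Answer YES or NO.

NO

Candidates per position — 1:broiplou {Verb}; 2:riam {Noun,Det}; 3:failm {Det}; 4:stiasleix {Verb}; 5:maifux {Det}; 6:steebrouk {Noun}.
Rule 2 cannot be satisfied by any choice of tags from the lexicon.
So there is no consistent tagging.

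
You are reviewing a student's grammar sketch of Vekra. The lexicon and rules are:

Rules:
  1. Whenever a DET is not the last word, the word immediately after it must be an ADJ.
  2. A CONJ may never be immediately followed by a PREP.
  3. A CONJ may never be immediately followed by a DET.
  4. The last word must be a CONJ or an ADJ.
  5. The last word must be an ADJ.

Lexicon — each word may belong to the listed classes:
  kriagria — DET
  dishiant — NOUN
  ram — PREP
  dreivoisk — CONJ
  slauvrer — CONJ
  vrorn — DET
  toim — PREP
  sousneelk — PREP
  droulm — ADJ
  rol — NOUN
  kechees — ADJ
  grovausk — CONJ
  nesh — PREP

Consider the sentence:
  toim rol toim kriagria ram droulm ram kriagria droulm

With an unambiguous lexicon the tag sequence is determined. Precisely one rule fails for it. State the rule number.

1

Fixed tagging: PREP NOUN PREP DET PREP ADJ PREP DET ADJ.
Rule check: R1 ✗, R2 ✓, R3 ✓, R4 ✓, R5 ✓.
Only rule 1 fails.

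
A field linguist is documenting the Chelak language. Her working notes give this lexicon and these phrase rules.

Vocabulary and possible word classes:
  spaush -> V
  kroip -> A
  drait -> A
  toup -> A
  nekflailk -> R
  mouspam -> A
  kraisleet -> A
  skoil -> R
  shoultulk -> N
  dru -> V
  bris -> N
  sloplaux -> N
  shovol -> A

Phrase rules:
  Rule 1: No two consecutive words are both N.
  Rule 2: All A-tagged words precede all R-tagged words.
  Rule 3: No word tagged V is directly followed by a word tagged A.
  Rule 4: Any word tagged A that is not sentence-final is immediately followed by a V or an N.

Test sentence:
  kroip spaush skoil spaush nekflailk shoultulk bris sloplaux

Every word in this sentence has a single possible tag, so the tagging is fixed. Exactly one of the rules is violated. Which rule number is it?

1

Fixed tagging: A V R V R N N N.
Rule check: R1 fail, R2 pass, R3 pass, R4 pass.
Only rule 1 fails.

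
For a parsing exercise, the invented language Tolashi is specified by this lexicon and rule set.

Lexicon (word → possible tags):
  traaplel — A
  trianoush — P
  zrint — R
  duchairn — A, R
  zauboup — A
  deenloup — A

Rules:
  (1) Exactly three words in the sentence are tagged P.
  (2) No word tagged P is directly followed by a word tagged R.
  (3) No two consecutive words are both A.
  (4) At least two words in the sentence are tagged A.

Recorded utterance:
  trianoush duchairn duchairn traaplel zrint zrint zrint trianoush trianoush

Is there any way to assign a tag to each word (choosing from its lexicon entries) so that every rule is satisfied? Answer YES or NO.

YES

Candidates per position — 1:trianoush {P}; 2:duchairn {A,R}; 3:duchairn {A,R}; 4:traaplel {A}; 5:zrint {R}; 6:zrint {R}; 7:zrint {R}; 8:trianoush {P}; 9:trianoush {P}.
One satisfying assignment: P A R A R R R P P.
Checking: rule 1 ✓; rule 2 ✓; rule 3 ✓; rule 4 ✓.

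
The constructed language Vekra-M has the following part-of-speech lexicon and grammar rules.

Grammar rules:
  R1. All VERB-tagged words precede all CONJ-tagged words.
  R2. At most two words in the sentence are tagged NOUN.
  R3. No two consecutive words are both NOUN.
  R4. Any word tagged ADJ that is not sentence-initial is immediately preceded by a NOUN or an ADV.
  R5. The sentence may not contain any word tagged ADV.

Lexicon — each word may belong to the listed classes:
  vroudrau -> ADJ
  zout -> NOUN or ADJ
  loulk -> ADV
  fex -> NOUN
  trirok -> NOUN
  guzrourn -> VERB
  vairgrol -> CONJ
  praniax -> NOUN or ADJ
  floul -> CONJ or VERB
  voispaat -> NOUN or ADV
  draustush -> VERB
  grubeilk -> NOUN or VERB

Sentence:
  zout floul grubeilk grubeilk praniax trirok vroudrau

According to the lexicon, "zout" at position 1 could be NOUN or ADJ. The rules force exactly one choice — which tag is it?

Candidates per position — 1:zout {NOUN,ADJ}; 2:floul {CONJ,VERB}; 3:grubeilk {NOUN,VERB}; 4:grubeilk {NOUN,VERB}; 5:praniax {NOUN,ADJ}; 6:trirok {NOUN}; 7:vroudrau {ADJ}.
At position 5, choosing NOUN makes rule 3 impossible to satisfy; hence ADJ.
At position 4, choosing VERB makes rule 4 impossible to satisfy; hence NOUN.
At position 1, choosing NOUN makes rule 2 impossible to satisfy; hence ADJ.
At position 3, choosing NOUN makes rule 2 impossible to satisfy; hence VERB.
At position 2, choosing CONJ makes rule 1 impossible to satisfy; hence VERB.
The only consistent sequence is: ADJ VERB VERB NOUN ADJ NOUN ADJ.
Checking: rule 1 satisfied; rule 2 satisfied; rule 3 satisfied; rule 4 satisfied; rule 5 satisfied.

ADJ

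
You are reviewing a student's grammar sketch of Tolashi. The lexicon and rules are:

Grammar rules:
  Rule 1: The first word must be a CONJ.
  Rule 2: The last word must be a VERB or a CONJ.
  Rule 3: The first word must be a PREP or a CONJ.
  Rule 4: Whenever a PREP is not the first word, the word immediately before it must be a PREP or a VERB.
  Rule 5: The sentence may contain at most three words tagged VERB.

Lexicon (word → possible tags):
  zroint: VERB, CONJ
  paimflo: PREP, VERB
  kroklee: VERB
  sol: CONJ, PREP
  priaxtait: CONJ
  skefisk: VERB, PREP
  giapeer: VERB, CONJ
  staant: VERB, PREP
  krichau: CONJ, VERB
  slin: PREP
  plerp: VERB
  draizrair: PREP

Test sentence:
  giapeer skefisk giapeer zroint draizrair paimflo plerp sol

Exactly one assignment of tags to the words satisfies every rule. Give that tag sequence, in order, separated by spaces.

CONJ VERB CONJ VERB PREP PREP VERB CONJ

Candidates per position — 1:giapeer {VERB,CONJ}; 2:skefisk {VERB,PREP}; 3:giapeer {VERB,CONJ}; 4:zroint {VERB,CONJ}; 5:draizrair {PREP}; 6:paimflo {PREP,VERB}; 7:plerp {VERB}; 8:sol {CONJ,PREP}.
At position 1, choosing VERB makes rule 1 impossible to satisfy; hence CONJ.
At position 2, choosing PREP makes rule 4 impossible to satisfy; hence VERB.
At position 4, choosing CONJ makes rule 4 impossible to satisfy; hence VERB.
At position 6, choosing VERB makes rule 5 impossible to satisfy; hence PREP.
At position 8, choosing PREP makes rule 2 impossible to satisfy; hence CONJ.
At position 3, choosing VERB makes rule 5 impossible to satisfy; hence CONJ.
The only consistent sequence is: CONJ VERB CONJ VERB PREP PREP VERB CONJ.
Verifying each rule — rule 1 ✓; rule 2 ✓; rule 3 ✓; rule 4 ✓; rule 5 ✓.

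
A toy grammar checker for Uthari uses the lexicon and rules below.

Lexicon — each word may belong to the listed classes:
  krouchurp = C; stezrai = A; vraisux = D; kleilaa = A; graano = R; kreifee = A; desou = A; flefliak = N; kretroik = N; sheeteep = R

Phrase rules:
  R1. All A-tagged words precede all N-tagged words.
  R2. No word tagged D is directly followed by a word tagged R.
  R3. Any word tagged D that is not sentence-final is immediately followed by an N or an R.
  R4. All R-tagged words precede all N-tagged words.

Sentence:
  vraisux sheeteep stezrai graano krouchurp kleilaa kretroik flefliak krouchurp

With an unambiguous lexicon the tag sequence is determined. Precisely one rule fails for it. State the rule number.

Fixed tagging: D R A R C A N N C.
Checking each rule: R1 pass, R2 fail, R3 pass, R4 pass.
Only rule 2 fails.

2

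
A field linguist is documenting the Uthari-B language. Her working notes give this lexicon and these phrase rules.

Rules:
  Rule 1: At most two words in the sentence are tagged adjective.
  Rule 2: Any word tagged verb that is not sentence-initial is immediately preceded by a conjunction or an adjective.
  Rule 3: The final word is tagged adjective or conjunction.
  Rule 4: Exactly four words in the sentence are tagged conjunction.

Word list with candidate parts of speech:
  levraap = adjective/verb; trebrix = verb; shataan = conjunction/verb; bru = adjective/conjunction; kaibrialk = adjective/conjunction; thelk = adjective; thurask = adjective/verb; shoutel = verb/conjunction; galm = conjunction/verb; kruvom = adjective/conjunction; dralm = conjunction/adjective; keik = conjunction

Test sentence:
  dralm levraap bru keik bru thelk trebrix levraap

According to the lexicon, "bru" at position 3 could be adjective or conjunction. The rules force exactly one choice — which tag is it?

Candidates per position — 1:dralm {conjunction,adjective}; 2:levraap {adjective,verb}; 3:bru {adjective,conjunction}; 4:keik {conjunction}; 5:bru {adjective,conjunction}; 6:thelk {adjective}; 7:trebrix {verb}; 8:levraap {adjective,verb}.
At position 1, choosing adjective makes rule 4 impossible to satisfy; hence conjunction.
At position 3, choosing adjective makes rule 4 impossible to satisfy; hence conjunction.
At position 5, choosing adjective makes rule 4 impossible to satisfy; hence conjunction.
At position 8, choosing verb makes rule 2 impossible to satisfy; hence adjective.
At position 2, choosing adjective makes rule 1 impossible to satisfy; hence verb.
That leaves exactly one tagging: conjunction verb conjunction conjunction conjunction adjective verb adjective.
Verifying each rule — rule 1 holds; rule 2 holds; rule 3 holds; rule 4 holds.

conjunction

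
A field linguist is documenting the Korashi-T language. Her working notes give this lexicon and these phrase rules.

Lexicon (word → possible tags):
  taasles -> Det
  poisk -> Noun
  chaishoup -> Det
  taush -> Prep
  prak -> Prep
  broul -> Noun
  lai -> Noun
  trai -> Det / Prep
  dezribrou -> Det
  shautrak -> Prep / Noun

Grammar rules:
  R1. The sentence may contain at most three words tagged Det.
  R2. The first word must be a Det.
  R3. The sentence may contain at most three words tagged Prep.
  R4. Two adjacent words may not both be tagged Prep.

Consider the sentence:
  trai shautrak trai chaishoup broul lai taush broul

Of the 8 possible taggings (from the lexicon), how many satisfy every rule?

3

Candidates per position — 1:trai {Det,Prep}; 2:shautrak {Prep,Noun}; 3:trai {Det,Prep}; 4:chaishoup {Det}; 5:broul {Noun}; 6:lai {Noun}; 7:taush {Prep}; 8:broul {Noun}.
There are 8 candidate sequences in total.
The sequences that satisfy every rule: Det Prep Det Det Noun Noun Prep Noun; Det Noun Det Det Noun Noun Prep Noun; Det Noun Prep Det Noun Noun Prep Noun.
Count = 3.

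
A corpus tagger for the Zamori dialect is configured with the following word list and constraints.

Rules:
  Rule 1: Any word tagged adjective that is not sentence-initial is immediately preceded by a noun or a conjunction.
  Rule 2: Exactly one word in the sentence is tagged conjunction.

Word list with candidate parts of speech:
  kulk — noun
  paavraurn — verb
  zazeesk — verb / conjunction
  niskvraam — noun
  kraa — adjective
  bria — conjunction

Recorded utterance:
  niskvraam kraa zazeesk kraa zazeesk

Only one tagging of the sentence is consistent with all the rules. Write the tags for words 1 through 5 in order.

noun adjective conjunction adjective verb

Candidates per position — 1:niskvraam {noun}; 2:kraa {adjective}; 3:zazeesk {verb,conjunction}; 4:kraa {adjective}; 5:zazeesk {verb,conjunction}.
Position 3: verb is ruled out by rule 1; that leaves conjunction.
Position 5: conjunction is ruled out by rule 2; that leaves verb.
The unique satisfying tagging is: noun adjective conjunction adjective verb.
Verifying each rule — rule 1 ✓; rule 2 ✓.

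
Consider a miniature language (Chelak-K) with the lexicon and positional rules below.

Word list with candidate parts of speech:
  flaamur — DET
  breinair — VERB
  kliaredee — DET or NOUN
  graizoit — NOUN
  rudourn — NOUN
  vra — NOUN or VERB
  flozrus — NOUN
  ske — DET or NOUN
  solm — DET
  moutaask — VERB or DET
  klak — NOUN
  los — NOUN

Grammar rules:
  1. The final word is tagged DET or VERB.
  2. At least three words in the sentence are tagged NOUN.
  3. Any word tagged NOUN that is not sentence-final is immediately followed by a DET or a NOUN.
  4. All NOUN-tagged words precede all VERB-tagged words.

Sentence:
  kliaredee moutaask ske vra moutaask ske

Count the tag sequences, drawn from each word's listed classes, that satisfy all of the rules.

1

Candidates per position — 1:kliaredee {DET,NOUN}; 2:moutaask {VERB,DET}; 3:ske {DET,NOUN}; 4:vra {NOUN,VERB}; 5:moutaask {VERB,DET}; 6:ske {DET,NOUN}.
There are 64 candidate sequences in total.
The sequences that satisfy every rule: NOUN DET NOUN NOUN DET DET.
Count = 1.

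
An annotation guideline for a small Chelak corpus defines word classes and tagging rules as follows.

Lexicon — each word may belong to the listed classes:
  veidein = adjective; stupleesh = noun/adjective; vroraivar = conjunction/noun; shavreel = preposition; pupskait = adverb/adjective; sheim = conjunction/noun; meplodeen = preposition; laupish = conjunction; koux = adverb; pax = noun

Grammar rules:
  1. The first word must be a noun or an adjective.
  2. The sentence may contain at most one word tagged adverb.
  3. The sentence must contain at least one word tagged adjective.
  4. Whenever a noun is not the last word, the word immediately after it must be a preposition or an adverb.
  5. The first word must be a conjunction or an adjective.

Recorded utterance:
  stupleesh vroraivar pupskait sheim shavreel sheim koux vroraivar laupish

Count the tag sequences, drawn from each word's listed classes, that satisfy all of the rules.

4

Candidates per position — 1:stupleesh {noun,adjective}; 2:vroraivar {conjunction,noun}; 3:pupskait {adverb,adjective}; 4:sheim {conjunction,noun}; 5:shavreel {preposition}; 6:sheim {conjunction,noun}; 7:koux {adverb}; 8:vroraivar {conjunction,noun}; 9:laupish {conjunction}.
There are 64 candidate sequences in total.
The sequences that satisfy every rule: adjective conjunction adjective conjunction preposition conjunction adverb conjunction conjunction; adjective conjunction adjective conjunction preposition noun adverb conjunction conjunction; adjective conjunction adjective noun preposition conjunction adverb conjunction conjunction; adjective conjunction adjective noun preposition noun adverb conjunction conjunction.
Count = 4.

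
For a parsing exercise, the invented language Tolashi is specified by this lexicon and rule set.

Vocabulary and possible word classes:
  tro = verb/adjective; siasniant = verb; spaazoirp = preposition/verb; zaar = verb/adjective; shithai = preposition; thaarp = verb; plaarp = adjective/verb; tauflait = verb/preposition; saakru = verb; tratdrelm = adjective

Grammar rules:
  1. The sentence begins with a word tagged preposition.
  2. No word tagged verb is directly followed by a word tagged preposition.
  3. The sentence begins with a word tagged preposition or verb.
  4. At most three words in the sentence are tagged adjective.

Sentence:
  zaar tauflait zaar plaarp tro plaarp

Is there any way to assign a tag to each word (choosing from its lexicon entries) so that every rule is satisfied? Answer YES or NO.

NO

Candidates per position — 1:zaar {verb,adjective}; 2:tauflait {verb,preposition}; 3:zaar {verb,adjective}; 4:plaarp {adjective,verb}; 5:tro {verb,adjective}; 6:plaarp {adjective,verb}.
Rule 1 cannot be satisfied by any choice of tags from the lexicon.
So there is no consistent tagging.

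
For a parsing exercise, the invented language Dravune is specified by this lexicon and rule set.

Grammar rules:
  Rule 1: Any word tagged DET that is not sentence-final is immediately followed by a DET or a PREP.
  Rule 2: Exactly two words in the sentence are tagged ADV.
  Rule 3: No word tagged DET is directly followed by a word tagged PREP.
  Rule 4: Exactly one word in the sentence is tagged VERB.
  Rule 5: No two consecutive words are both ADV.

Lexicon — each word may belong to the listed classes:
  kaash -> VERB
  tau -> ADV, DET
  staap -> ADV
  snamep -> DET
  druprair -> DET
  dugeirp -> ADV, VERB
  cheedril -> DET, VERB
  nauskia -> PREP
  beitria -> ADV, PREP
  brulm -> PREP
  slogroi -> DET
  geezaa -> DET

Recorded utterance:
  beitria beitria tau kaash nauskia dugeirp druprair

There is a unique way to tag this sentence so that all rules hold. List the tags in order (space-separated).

Candidates per position — 1:beitria {ADV,PREP}; 2:beitria {ADV,PREP}; 3:tau {ADV,DET}; 4:kaash {VERB}; 5:nauskia {PREP}; 6:dugeirp {ADV,VERB}; 7:druprair {DET}.
Word 3 cannot be DET — rule 1 would then fail for every completion. It is ADV.
Word 6 cannot be VERB — rule 4 would then fail for every completion. It is ADV.
Word 1 cannot be ADV — rule 2 would then fail for every completion. It is PREP.
Word 2 cannot be ADV — rule 2 would then fail for every completion. It is PREP.
So the tagging must be: PREP PREP ADV VERB PREP ADV DET.
Verifying each rule — rule 1 ok; rule 2 ok; rule 3 ok; rule 4 ok; rule 5 ok.

PREP PREP ADV VERB PREP ADV DET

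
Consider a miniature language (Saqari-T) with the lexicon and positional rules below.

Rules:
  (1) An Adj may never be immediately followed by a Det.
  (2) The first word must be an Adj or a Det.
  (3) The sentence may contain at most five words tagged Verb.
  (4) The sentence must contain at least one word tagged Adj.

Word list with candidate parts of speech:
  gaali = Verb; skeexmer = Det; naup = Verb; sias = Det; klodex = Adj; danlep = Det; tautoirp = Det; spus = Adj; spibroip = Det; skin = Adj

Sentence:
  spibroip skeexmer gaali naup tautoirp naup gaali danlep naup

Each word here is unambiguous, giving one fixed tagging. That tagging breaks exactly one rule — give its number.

4

Fixed tagging: Det Det Verb Verb Det Verb Verb Det Verb.
Rule check: R1 ok, R2 ok, R3 ok, R4 fails.
Only rule 4 fails.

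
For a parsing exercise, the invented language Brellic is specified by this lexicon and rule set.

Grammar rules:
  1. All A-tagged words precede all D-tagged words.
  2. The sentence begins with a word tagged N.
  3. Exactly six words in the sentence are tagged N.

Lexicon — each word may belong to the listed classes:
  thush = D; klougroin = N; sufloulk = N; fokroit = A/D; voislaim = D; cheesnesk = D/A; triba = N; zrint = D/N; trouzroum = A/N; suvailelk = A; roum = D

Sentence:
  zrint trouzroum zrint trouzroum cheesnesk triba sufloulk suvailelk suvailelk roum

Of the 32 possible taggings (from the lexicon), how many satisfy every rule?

1

Candidates per position — 1:zrint {D,N}; 2:trouzroum {A,N}; 3:zrint {D,N}; 4:trouzroum {A,N}; 5:cheesnesk {D,A}; 6:triba {N}; 7:sufloulk {N}; 8:suvailelk {A}; 9:suvailelk {A}; 10:roum {D}.
There are 32 candidate sequences in total.
The sequences that satisfy every rule: N N N N A N N A A D.
Count = 1.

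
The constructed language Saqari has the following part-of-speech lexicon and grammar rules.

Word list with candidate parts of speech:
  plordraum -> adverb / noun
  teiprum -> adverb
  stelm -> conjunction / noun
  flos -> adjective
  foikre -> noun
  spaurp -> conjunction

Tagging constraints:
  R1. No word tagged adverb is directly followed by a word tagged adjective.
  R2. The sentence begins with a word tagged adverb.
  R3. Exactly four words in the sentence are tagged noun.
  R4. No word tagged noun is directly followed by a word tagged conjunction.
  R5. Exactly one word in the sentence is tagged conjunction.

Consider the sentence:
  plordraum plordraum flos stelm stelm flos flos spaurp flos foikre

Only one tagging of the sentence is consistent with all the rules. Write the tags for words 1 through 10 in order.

Candidates per position — 1:plordraum {adverb,noun}; 2:plordraum {adverb,noun}; 3:flos {adjective}; 4:stelm {conjunction,noun}; 5:stelm {conjunction,noun}; 6:flos {adjective}; 7:flos {adjective}; 8:spaurp {conjunction}; 9:flos {adjective}; 10:foikre {noun}.
Position 1: tagging it noun would leave rule 2 unsatisfiable, so it must be adverb.
Position 2: tagging it adverb would leave rule 1 unsatisfiable, so it must be noun.
Position 4: tagging it conjunction would leave rule 3 unsatisfiable, so it must be noun.
Position 5: tagging it conjunction would leave rule 3 unsatisfiable, so it must be noun.
The only consistent sequence is: adverb noun adjective noun noun adjective adjective conjunction adjective noun.
Rule-by-rule: rule 1 ✓; rule 2 ✓; rule 3 ✓; rule 4 ✓; rule 5 ✓.

adverb noun adjective noun noun adjective adjective conjunction adjective noun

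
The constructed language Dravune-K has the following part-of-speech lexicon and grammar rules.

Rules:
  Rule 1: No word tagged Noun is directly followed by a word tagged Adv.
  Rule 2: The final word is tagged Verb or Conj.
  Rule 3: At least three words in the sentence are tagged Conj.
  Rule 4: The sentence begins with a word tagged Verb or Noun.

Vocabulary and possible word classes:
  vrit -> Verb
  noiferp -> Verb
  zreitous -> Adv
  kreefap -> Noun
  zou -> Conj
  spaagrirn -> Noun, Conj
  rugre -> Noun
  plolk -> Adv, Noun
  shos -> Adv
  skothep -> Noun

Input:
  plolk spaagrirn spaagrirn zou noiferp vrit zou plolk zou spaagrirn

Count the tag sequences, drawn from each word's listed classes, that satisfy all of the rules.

Candidates per position — 1:plolk {Adv,Noun}; 2:spaagrirn {Noun,Conj}; 3:spaagrirn {Noun,Conj}; 4:zou {Conj}; 5:noiferp {Verb}; 6:vrit {Verb}; 7:zou {Conj}; 8:plolk {Adv,Noun}; 9:zou {Conj}; 10:spaagrirn {Noun,Conj}.
There are 32 candidate sequences in total.
Checking each against the rules leaves 8 sequences.
Count = 8.

8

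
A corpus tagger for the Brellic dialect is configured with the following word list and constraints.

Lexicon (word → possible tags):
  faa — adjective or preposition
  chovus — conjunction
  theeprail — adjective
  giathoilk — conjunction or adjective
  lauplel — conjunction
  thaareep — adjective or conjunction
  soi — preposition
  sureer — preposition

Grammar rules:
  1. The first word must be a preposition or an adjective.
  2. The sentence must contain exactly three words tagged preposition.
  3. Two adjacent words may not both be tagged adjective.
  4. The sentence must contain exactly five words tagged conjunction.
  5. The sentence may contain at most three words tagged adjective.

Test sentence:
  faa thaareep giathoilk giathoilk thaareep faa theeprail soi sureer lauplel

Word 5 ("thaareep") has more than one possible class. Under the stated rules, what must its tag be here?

conjunction

Candidates per position — 1:faa {adjective,preposition}; 2:thaareep {adjective,conjunction}; 3:giathoilk {conjunction,adjective}; 4:giathoilk {conjunction,adjective}; 5:thaareep {adjective,conjunction}; 6:faa {adjective,preposition}; 7:theeprail {adjective}; 8:soi {preposition}; 9:sureer {preposition}; 10:lauplel {conjunction}.
Position 2: tagging it adjective would leave rule 4 unsatisfiable, so it must be conjunction.
Position 3: tagging it adjective would leave rule 4 unsatisfiable, so it must be conjunction.
Position 4: tagging it adjective would leave rule 4 unsatisfiable, so it must be conjunction.
Position 5: tagging it adjective would leave rule 4 unsatisfiable, so it must be conjunction.
Position 6: tagging it adjective would leave rule 3 unsatisfiable, so it must be preposition.
Position 1: tagging it preposition would leave rule 2 unsatisfiable, so it must be adjective.
The unique satisfying tagging is: adjective conjunction conjunction conjunction conjunction preposition adjective preposition preposition conjunction.
Verifying each rule — rule 1 holds; rule 2 holds; rule 3 holds; rule 4 holds; rule 5 holds.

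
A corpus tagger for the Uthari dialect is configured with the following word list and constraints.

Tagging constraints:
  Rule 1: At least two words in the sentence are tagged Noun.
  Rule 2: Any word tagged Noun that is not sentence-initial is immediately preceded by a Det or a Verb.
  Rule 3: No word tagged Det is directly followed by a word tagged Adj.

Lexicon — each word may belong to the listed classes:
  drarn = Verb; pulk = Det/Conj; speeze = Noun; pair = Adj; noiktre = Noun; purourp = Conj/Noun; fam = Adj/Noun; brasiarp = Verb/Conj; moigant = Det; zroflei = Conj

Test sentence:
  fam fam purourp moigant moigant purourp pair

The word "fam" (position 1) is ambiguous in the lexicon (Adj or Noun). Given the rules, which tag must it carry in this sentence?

Candidates per position — 1:fam {Adj,Noun}; 2:fam {Adj,Noun}; 3:purourp {Conj,Noun}; 4:moigant {Det}; 5:moigant {Det}; 6:purourp {Conj,Noun}; 7:pair {Adj}.
At position 2, choosing Noun makes rule 2 impossible to satisfy; hence Adj.
At position 3, choosing Noun makes rule 2 impossible to satisfy; hence Conj.
At position 6, choosing Conj makes rule 1 impossible to satisfy; hence Noun.
At position 1, choosing Adj makes rule 1 impossible to satisfy; hence Noun.
That leaves exactly one tagging: Noun Adj Conj Det Det Noun Adj.
Rule-by-rule: rule 1 holds; rule 2 holds; rule 3 holds.

Noun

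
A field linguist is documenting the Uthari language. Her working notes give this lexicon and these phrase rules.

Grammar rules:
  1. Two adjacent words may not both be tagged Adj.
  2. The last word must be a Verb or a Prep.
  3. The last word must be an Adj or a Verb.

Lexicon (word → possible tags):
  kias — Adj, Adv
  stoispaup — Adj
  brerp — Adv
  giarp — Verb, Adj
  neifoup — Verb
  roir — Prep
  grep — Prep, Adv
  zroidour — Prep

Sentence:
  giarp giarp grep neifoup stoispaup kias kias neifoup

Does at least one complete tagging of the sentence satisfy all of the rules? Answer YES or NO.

Candidates per position — 1:giarp {Verb,Adj}; 2:giarp {Verb,Adj}; 3:grep {Prep,Adv}; 4:neifoup {Verb}; 5:stoispaup {Adj}; 6:kias {Adj,Adv}; 7:kias {Adj,Adv}; 8:neifoup {Verb}.
One satisfying assignment: Verb Verb Adv Verb Adj Adv Adj Verb.
Checking: rule 1 ✓; rule 2 ✓; rule 3 ✓.

YES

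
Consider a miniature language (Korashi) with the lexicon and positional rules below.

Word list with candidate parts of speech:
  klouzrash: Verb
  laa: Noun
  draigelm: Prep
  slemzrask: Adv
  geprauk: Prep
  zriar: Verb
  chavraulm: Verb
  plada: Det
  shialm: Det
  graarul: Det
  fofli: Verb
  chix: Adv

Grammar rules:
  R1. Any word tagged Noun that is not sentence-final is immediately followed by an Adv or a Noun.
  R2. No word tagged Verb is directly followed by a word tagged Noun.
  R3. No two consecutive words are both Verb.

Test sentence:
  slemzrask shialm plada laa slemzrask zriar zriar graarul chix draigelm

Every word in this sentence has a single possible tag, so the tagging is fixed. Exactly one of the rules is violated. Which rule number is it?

Fixed tagging: Adv Det Det Noun Adv Verb Verb Det Adv Prep.
Rule check: R1 holds, R2 holds, R3 violated.
Only rule 3 fails.

3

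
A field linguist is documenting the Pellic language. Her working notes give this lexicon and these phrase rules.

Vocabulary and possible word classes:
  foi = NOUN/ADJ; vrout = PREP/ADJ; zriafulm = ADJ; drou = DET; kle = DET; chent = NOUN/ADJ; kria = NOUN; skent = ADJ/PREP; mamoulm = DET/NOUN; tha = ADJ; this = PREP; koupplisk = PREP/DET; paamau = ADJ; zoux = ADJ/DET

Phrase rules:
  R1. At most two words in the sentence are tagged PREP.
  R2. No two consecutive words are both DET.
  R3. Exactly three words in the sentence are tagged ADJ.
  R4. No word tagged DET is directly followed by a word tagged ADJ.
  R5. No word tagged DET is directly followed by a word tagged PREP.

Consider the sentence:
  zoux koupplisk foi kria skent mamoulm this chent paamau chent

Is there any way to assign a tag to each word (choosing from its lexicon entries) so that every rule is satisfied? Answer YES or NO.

Candidates per position — 1:zoux {ADJ,DET}; 2:koupplisk {PREP,DET}; 3:foi {NOUN,ADJ}; 4:kria {NOUN}; 5:skent {ADJ,PREP}; 6:mamoulm {DET,NOUN}; 7:this {PREP}; 8:chent {NOUN,ADJ}; 9:paamau {ADJ}; 10:chent {NOUN,ADJ}.
One satisfying assignment: ADJ DET NOUN NOUN ADJ NOUN PREP NOUN ADJ NOUN.
Check: rule 1 ok; rule 2 ok; rule 3 ok; rule 4 ok; rule 5 ok.

YES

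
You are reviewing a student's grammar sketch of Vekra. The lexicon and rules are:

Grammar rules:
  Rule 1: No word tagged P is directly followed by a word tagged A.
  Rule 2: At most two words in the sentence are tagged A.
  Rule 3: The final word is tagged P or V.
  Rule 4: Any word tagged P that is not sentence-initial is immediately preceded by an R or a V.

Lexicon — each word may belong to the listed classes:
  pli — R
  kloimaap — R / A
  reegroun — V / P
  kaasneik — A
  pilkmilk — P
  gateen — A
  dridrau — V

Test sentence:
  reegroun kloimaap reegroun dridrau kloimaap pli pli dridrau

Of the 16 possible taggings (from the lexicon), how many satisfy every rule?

10

Candidates per position — 1:reegroun {V,P}; 2:kloimaap {R,A}; 3:reegroun {V,P}; 4:dridrau {V}; 5:kloimaap {R,A}; 6:pli {R}; 7:pli {R}; 8:dridrau {V}.
There are 16 candidate sequences in total.
Checking each against the rules leaves 10 sequences.
Count = 10.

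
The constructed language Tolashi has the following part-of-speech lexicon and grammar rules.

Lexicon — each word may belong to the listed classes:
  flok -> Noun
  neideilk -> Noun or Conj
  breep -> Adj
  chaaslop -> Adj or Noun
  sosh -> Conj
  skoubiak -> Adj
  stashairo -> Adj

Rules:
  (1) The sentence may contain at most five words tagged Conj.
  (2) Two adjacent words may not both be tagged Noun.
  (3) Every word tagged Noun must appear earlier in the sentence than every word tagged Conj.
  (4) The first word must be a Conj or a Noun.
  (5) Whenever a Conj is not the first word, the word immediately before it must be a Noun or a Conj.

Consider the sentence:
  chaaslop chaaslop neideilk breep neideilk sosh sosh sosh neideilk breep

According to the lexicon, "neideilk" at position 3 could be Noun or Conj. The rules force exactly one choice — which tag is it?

Candidates per position — 1:chaaslop {Adj,Noun}; 2:chaaslop {Adj,Noun}; 3:neideilk {Noun,Conj}; 4:breep {Adj}; 5:neideilk {Noun,Conj}; 6:sosh {Conj}; 7:sosh {Conj}; 8:sosh {Conj}; 9:neideilk {Noun,Conj}; 10:breep {Adj}.
If word 1 were Adj, no tagging could satisfy rule 4; so word 1 is Noun.
If word 2 were Noun, no tagging could satisfy rule 2; so word 2 is Adj.
If word 3 were Conj, no tagging could satisfy rule 5; so word 3 is Noun.
If word 5 were Conj, no tagging could satisfy rule 5; so word 5 is Noun.
If word 9 were Noun, no tagging could satisfy rule 3; so word 9 is Conj.
The unique satisfying tagging is: Noun Adj Noun Adj Noun Conj Conj Conj Conj Adj.
Rule-by-rule: rule 1 ok; rule 2 ok; rule 3 ok; rule 4 ok; rule 5 ok.

Noun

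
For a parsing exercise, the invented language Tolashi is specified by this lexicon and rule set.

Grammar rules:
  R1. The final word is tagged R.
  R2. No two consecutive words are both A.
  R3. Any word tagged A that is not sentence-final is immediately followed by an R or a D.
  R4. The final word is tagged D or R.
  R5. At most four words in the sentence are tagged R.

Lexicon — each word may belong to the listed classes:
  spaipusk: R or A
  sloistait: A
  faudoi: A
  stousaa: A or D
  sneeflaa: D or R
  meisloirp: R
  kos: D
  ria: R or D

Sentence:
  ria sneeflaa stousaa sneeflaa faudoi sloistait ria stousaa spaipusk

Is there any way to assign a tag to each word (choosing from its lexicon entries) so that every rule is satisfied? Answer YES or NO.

Candidates per position — 1:ria {R,D}; 2:sneeflaa {D,R}; 3:stousaa {A,D}; 4:sneeflaa {D,R}; 5:faudoi {A}; 6:sloistait {A}; 7:ria {R,D}; 8:stousaa {A,D}; 9:spaipusk {R,A}.
Rule 2 cannot be satisfied by any choice of tags from the lexicon.
So there is no consistent tagging.

NO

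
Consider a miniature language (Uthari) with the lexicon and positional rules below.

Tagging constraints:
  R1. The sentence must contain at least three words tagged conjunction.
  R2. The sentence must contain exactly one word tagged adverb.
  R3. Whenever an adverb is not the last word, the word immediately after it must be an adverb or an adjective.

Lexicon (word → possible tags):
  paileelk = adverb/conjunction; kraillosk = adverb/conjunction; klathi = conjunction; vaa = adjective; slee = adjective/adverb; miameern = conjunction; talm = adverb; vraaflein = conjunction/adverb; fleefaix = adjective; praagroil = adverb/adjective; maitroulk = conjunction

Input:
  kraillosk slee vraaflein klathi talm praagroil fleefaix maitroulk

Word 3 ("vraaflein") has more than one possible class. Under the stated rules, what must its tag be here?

conjunction

Candidates per position — 1:kraillosk {adverb,conjunction}; 2:slee {adjective,adverb}; 3:vraaflein {conjunction,adverb}; 4:klathi {conjunction}; 5:talm {adverb}; 6:praagroil {adverb,adjective}; 7:fleefaix {adjective}; 8:maitroulk {conjunction}.
At position 1, choosing adverb makes rule 2 impossible to satisfy; hence conjunction.
At position 2, choosing adverb makes rule 2 impossible to satisfy; hence adjective.
At position 3, choosing adverb makes rule 2 impossible to satisfy; hence conjunction.
At position 6, choosing adverb makes rule 2 impossible to satisfy; hence adjective.
The unique satisfying tagging is: conjunction adjective conjunction conjunction adverb adjective adjective conjunction.
Verifying each rule — rule 1 ok; rule 2 ok; rule 3 ok.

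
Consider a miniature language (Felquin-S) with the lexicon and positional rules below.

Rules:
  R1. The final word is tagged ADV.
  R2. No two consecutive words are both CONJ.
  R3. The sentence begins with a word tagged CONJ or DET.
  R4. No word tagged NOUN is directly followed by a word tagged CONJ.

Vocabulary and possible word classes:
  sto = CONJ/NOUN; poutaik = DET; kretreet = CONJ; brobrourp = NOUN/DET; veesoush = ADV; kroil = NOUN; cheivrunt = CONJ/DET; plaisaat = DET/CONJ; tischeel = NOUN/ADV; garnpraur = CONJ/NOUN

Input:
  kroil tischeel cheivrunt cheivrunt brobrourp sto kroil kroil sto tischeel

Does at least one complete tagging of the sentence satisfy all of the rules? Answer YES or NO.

NO

Candidates per position — 1:kroil {NOUN}; 2:tischeel {NOUN,ADV}; 3:cheivrunt {CONJ,DET}; 4:cheivrunt {CONJ,DET}; 5:brobrourp {NOUN,DET}; 6:sto {CONJ,NOUN}; 7:kroil {NOUN}; 8:kroil {NOUN}; 9:sto {CONJ,NOUN}; 10:tischeel {NOUN,ADV}.
Rule 3 cannot be satisfied by any choice of tags from the lexicon.
So there is no consistent tagging.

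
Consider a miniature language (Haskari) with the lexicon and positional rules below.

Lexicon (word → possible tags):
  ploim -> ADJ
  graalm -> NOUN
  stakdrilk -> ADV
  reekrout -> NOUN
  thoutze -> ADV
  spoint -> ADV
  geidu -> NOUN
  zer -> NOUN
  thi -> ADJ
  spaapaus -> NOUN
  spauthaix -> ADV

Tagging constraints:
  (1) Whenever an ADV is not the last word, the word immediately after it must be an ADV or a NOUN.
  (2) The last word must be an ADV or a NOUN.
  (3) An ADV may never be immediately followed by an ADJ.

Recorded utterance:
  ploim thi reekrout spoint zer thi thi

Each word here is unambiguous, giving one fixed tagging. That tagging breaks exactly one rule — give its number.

2

Fixed tagging: ADJ ADJ NOUN ADV NOUN ADJ ADJ.
Rule check: R1 holds, R2 violated, R3 holds.
Only rule 2 fails.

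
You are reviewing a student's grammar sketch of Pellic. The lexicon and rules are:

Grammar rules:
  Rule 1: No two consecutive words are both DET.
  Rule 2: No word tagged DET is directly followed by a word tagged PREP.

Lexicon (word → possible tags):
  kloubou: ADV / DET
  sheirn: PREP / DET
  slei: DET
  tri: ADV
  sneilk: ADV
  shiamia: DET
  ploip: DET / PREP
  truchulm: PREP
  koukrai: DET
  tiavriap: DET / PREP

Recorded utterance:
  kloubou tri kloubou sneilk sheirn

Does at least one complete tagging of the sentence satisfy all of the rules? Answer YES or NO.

Candidates per position — 1:kloubou {ADV,DET}; 2:tri {ADV}; 3:kloubou {ADV,DET}; 4:sneilk {ADV}; 5:sheirn {PREP,DET}.
One satisfying assignment: DET ADV ADV ADV PREP.
Checking: rule 1 holds; rule 2 holds.

YES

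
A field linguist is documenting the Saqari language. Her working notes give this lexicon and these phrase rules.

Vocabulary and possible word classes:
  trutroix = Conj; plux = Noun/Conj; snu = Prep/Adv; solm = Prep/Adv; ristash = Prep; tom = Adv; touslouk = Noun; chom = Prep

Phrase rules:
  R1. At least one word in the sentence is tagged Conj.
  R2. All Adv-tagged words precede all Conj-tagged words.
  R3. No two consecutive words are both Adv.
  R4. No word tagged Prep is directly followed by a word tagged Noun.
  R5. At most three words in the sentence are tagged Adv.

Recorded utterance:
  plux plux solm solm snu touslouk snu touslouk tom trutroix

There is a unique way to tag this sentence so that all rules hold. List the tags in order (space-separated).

Candidates per position — 1:plux {Noun,Conj}; 2:plux {Noun,Conj}; 3:solm {Prep,Adv}; 4:solm {Prep,Adv}; 5:snu {Prep,Adv}; 6:touslouk {Noun}; 7:snu {Prep,Adv}; 8:touslouk {Noun}; 9:tom {Adv}; 10:trutroix {Conj}.
At position 1, choosing Conj makes rule 2 impossible to satisfy; hence Noun.
At position 2, choosing Conj makes rule 2 impossible to satisfy; hence Noun.
At position 5, choosing Prep makes rule 4 impossible to satisfy; hence Adv.
At position 7, choosing Prep makes rule 4 impossible to satisfy; hence Adv.
At position 3, choosing Adv makes rule 5 impossible to satisfy; hence Prep.
At position 4, choosing Adv makes rule 3 impossible to satisfy; hence Prep.
The only consistent sequence is: Noun Noun Prep Prep Adv Noun Adv Noun Adv Conj.
Rule-by-rule: rule 1 satisfied; rule 2 satisfied; rule 3 satisfied; rule 4 satisfied; rule 5 satisfied.

Noun Noun Prep Prep Adv Noun Adv Noun Adv Conj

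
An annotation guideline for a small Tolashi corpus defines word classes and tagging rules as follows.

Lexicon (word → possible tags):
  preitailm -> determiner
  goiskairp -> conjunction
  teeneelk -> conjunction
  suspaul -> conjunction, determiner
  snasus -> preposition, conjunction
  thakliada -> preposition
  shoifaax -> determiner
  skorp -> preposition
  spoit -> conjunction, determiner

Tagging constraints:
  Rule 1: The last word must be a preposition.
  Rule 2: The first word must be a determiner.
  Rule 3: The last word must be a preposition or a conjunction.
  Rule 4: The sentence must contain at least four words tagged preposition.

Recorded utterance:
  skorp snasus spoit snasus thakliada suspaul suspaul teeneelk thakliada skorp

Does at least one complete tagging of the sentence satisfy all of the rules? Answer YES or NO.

NO

Candidates per position — 1:skorp {preposition}; 2:snasus {preposition,conjunction}; 3:spoit {conjunction,determiner}; 4:snasus {preposition,conjunction}; 5:thakliada {preposition}; 6:suspaul {conjunction,determiner}; 7:suspaul {conjunction,determiner}; 8:teeneelk {conjunction}; 9:thakliada {preposition}; 10:skorp {preposition}.
Rule 2 cannot be satisfied by any choice of tags from the lexicon.
So there is no consistent tagging.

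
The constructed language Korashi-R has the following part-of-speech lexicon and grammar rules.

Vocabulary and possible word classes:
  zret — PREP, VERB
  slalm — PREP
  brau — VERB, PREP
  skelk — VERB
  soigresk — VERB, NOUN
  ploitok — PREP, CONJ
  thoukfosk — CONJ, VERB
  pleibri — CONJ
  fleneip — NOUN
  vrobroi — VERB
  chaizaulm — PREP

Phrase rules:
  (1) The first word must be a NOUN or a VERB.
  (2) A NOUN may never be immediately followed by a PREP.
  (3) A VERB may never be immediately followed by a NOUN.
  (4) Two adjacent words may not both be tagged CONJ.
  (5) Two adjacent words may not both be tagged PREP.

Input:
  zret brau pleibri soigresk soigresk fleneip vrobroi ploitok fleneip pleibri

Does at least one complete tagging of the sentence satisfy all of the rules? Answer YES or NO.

Candidates per position — 1:zret {PREP,VERB}; 2:brau {VERB,PREP}; 3:pleibri {CONJ}; 4:soigresk {VERB,NOUN}; 5:soigresk {VERB,NOUN}; 6:fleneip {NOUN}; 7:vrobroi {VERB}; 8:ploitok {PREP,CONJ}; 9:fleneip {NOUN}; 10:pleibri {CONJ}.
One satisfying assignment: VERB VERB CONJ NOUN NOUN NOUN VERB PREP NOUN CONJ.
Checking: rule 1 holds; rule 2 holds; rule 3 holds; rule 4 holds; rule 5 holds.

YES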